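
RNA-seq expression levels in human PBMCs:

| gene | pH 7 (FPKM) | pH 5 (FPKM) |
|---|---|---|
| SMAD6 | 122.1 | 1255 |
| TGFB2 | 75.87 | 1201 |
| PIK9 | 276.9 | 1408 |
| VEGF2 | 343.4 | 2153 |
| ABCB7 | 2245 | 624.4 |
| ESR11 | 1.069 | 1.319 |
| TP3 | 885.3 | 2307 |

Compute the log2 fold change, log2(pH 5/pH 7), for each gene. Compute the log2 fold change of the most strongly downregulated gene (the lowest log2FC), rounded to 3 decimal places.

-1.846

log2(1255/122.1) = 3.362  (SMAD6)
log2(1201/75.87) = 3.985  (TGFB2)
log2(1408/276.9) = 2.346  (PIK9)
log2(2153/343.4) = 2.648  (VEGF2)
log2(624.4/2245) = -1.846  (ABCB7)
log2(1.319/1.069) = 0.303  (ESR11)
log2(2307/885.3) = 1.382  (TP3)
ABCB7 is most strongly downregulated.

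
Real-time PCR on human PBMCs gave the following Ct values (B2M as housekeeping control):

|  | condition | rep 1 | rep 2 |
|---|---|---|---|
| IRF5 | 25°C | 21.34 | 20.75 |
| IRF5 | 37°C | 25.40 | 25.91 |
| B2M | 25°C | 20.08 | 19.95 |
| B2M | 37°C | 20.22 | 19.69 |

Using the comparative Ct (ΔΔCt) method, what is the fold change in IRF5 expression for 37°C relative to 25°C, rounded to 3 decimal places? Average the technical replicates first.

0.039

Mean Ct: IRF5 25°C 21.045; IRF5 37°C 25.655; B2M 25°C 20.015; B2M 37°C 19.955
ΔCt(25°C) = 21.045 − 20.015 = 1.030
ΔCt(37°C) = 25.655 − 19.955 = 5.700
ΔΔCt = 5.700 − 1.030 = 4.670
Fold change = 2^(−4.670) = 0.0393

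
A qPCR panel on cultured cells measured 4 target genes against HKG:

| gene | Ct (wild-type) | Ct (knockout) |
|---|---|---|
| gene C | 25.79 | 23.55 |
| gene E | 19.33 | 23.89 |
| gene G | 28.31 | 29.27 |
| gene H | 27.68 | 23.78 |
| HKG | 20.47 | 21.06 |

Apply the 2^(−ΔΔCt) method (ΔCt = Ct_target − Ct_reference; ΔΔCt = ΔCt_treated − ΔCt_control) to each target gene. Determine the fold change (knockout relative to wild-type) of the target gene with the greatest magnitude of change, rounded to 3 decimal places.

22.471

gene C: ΔΔCt = (23.55−21.06) − (25.79−20.47) = 2.49 − 5.32 = -2.83; fold change = 2^2.83 = 7.111
gene E: ΔΔCt = (23.89−21.06) − (19.33−20.47) = 2.83 − (-1.14) = 3.97; fold change = 2^-3.97 = 0.064
gene G: ΔΔCt = (29.27−21.06) − (28.31−20.47) = 8.21 − 7.84 = 0.37; fold change = 2^-0.37 = 0.774
gene H: ΔΔCt = (23.78−21.06) − (27.68−20.47) = 2.72 − 7.21 = -4.49; fold change = 2^4.49 = 22.471
gene H has the largest |ΔΔCt| = 4.49.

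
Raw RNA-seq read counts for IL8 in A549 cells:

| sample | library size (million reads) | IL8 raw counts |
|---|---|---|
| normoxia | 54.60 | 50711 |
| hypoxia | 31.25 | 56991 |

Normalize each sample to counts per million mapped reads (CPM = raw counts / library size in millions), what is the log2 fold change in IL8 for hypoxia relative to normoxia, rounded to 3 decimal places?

0.973

CPM(normoxia) = 50711 / 54.60 = 928.7729
CPM(hypoxia) = 56991 / 31.25 = 1823.7120
Fold change = 1823.7120 / 928.7729 = 1.96357
log2(1.96357) = 0.9735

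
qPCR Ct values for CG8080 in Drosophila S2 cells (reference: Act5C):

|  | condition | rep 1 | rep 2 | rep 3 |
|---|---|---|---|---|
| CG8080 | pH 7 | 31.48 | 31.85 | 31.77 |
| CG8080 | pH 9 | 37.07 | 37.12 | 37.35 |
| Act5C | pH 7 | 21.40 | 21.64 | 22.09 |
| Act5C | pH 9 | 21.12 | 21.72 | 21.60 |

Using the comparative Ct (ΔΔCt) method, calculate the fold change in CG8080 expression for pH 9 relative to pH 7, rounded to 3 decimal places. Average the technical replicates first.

Mean Ct: CG8080 pH 7 31.700; CG8080 pH 9 37.180; Act5C pH 7 21.710; Act5C pH 9 21.480
ΔCt(pH 7) = 31.700 − 21.710 = 9.990
ΔCt(pH 9) = 37.180 − 21.480 = 15.700
ΔΔCt = 15.700 − 9.990 = 5.710
Fold change = 2^(−5.710) = 0.0191

0.019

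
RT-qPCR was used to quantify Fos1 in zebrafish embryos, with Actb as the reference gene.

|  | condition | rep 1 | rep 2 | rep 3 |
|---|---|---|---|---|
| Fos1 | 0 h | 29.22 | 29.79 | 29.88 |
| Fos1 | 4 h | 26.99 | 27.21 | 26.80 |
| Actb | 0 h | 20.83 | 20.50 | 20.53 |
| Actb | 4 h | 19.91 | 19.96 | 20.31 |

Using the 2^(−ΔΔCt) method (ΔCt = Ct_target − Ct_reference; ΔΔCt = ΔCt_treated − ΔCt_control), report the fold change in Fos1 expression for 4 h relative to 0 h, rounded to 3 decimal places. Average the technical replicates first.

Mean Ct: Fos1 0 h 29.630; Fos1 4 h 27.000; Actb 0 h 20.620; Actb 4 h 20.060
ΔCt(0 h) = 29.630 − 20.620 = 9.010
ΔCt(4 h) = 27.000 − 20.060 = 6.940
ΔΔCt = 6.940 − 9.010 = -2.070
Fold change = 2^(−(-2.070)) = 2^2.070 = 4.1989

4.199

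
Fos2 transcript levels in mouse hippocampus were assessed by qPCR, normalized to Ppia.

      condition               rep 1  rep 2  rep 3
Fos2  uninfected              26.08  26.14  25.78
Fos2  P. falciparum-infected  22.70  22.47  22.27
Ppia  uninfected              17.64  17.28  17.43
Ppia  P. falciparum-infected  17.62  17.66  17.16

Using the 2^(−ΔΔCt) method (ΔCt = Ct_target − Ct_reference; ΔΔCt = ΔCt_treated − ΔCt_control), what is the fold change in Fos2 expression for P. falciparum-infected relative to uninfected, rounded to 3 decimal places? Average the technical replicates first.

Mean Ct: Fos2 uninfected 26.000; Fos2 P. falciparum-infected 22.480; Ppia uninfected 17.450; Ppia P. falciparum-infected 17.480
ΔCt(uninfected) = 26.000 − 17.450 = 8.550
ΔCt(P. falciparum-infected) = 22.480 − 17.480 = 5.000
ΔΔCt = 5.000 − 8.550 = -3.550
Fold change = 2^(−(-3.550)) = 2^3.550 = 11.7127

11.713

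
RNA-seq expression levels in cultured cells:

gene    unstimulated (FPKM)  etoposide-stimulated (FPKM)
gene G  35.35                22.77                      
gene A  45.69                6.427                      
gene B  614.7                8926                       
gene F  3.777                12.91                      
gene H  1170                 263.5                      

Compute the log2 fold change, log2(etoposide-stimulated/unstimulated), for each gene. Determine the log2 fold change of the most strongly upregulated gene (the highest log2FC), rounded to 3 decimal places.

3.860

log2(22.77/35.35) = -0.635  (gene G)
log2(6.427/45.69) = -2.830  (gene A)
log2(8926/614.7) = 3.860  (gene B)
log2(12.91/3.777) = 1.773  (gene F)
log2(263.5/1170) = -2.151  (gene H)
gene B is most strongly upregulated.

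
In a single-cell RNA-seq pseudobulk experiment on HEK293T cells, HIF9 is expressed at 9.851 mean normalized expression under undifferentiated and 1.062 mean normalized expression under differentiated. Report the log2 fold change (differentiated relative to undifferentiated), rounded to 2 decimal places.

-3.21

Fold change = 1.062 / 9.851 = 0.1078
log2(0.1078) = -3.213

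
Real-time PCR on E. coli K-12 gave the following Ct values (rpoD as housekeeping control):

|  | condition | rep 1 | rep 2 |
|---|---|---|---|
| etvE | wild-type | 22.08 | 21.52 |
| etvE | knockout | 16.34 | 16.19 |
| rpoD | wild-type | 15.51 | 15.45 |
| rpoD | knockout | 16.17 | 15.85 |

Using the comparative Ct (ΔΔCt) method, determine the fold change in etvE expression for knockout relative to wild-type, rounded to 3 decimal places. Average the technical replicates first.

66.949

Mean Ct: etvE wild-type 21.800; etvE knockout 16.265; rpoD wild-type 15.480; rpoD knockout 16.010
ΔCt(wild-type) = 21.800 − 15.480 = 6.320
ΔCt(knockout) = 16.265 − 16.010 = 0.255
ΔΔCt = 0.255 − 6.320 = -6.065
Fold change = 2^(−(-6.065)) = 2^6.065 = 66.9494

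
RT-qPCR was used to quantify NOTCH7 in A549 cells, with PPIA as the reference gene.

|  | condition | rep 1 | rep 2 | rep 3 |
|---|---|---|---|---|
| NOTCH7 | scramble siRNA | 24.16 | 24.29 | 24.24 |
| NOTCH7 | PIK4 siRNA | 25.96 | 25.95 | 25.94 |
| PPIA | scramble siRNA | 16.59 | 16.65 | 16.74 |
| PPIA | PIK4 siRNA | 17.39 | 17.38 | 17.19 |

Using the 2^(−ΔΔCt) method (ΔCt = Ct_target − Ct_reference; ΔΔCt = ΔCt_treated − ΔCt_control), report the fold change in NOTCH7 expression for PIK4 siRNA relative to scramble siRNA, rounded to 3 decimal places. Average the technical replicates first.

Mean Ct: NOTCH7 scramble siRNA 24.230; NOTCH7 PIK4 siRNA 25.950; PPIA scramble siRNA 16.660; PPIA PIK4 siRNA 17.320
ΔCt(scramble siRNA) = 24.230 − 16.660 = 7.570
ΔCt(PIK4 siRNA) = 25.950 − 17.320 = 8.630
ΔΔCt = 8.630 − 7.570 = 1.060
Fold change = 2^(−1.060) = 0.4796

0.480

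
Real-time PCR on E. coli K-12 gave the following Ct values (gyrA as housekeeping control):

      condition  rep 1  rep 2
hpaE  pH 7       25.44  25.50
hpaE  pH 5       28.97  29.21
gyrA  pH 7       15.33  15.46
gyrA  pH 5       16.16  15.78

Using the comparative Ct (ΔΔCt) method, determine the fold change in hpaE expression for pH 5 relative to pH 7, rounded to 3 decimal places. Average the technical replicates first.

Mean Ct: hpaE pH 7 25.470; hpaE pH 5 29.090; gyrA pH 7 15.395; gyrA pH 5 15.970
ΔCt(pH 7) = 25.470 − 15.395 = 10.075
ΔCt(pH 5) = 29.090 − 15.970 = 13.120
ΔΔCt = 13.120 − 10.075 = 3.045
Fold change = 2^(−3.045) = 0.1212

0.121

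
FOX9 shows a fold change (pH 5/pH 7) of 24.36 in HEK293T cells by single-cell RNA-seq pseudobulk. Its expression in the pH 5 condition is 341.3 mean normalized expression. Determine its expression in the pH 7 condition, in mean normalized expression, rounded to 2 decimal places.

pH 7 expression = 341.3 / 24.36 = 14.01

14.01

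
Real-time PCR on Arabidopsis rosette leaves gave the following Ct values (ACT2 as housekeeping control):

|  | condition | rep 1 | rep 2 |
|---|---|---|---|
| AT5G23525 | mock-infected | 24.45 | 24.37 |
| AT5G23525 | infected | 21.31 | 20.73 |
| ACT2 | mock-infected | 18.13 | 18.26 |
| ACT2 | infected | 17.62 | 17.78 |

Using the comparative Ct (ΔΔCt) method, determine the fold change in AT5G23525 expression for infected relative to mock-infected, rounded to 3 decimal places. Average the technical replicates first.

7.438

Mean Ct: AT5G23525 mock-infected 24.410; AT5G23525 infected 21.020; ACT2 mock-infected 18.195; ACT2 infected 17.700
ΔCt(mock-infected) = 24.410 − 18.195 = 6.215
ΔCt(infected) = 21.020 − 17.700 = 3.320
ΔΔCt = 3.320 − 6.215 = -2.895
Fold change = 2^(−(-2.895)) = 2^2.895 = 7.4384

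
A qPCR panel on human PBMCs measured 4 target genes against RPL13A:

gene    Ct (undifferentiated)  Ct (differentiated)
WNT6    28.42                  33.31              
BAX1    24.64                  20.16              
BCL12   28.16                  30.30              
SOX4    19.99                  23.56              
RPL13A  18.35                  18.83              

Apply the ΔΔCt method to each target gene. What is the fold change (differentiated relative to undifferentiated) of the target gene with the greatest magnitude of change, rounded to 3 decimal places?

31.125

WNT6: ΔΔCt = (33.31−18.83) − (28.42−18.35) = 14.48 − 10.07 = 4.41; fold change = 2^-4.41 = 0.047
BAX1: ΔΔCt = (20.16−18.83) − (24.64−18.35) = 1.33 − 6.29 = -4.96; fold change = 2^4.96 = 31.125
BCL12: ΔΔCt = (30.30−18.83) − (28.16−18.35) = 11.47 − 9.81 = 1.66; fold change = 2^-1.66 = 0.316
SOX4: ΔΔCt = (23.56−18.83) − (19.99−18.35) = 4.73 − 1.64 = 3.09; fold change = 2^-3.09 = 0.117
BAX1 has the largest |ΔΔCt| = 4.96.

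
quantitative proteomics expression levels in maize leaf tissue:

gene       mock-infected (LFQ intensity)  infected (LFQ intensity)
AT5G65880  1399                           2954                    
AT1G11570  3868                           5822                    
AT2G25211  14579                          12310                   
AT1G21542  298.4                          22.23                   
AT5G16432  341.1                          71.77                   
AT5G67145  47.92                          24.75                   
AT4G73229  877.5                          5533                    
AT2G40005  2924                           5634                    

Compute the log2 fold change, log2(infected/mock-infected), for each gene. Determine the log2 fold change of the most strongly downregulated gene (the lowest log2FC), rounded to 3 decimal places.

-3.747

log2(2954/1399) = 1.078  (AT5G65880)
log2(5822/3868) = 0.590  (AT1G11570)
log2(12310/14579) = -0.244  (AT2G25211)
log2(22.23/298.4) = -3.747  (AT1G21542)
log2(71.77/341.1) = -2.249  (AT5G16432)
log2(24.75/47.92) = -0.953  (AT5G67145)
log2(5533/877.5) = 2.657  (AT4G73229)
log2(5634/2924) = 0.946  (AT2G40005)
AT1G21542 is most strongly downregulated.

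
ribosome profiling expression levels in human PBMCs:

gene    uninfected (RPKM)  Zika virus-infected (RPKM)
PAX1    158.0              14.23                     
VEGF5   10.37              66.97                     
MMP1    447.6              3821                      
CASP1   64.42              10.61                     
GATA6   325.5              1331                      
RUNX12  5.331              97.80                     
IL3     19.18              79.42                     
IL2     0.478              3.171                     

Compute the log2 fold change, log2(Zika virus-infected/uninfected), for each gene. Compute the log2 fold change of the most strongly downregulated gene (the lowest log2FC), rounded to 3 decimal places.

-3.473

log2(14.23/158.0) = -3.473  (PAX1)
log2(66.97/10.37) = 2.691  (VEGF5)
log2(3821/447.6) = 3.094  (MMP1)
log2(10.61/64.42) = -2.602  (CASP1)
log2(1331/325.5) = 2.032  (GATA6)
log2(97.80/5.331) = 4.197  (RUNX12)
log2(79.42/19.18) = 2.050  (IL3)
log2(3.171/0.478) = 2.730  (IL2)
PAX1 is most strongly downregulated.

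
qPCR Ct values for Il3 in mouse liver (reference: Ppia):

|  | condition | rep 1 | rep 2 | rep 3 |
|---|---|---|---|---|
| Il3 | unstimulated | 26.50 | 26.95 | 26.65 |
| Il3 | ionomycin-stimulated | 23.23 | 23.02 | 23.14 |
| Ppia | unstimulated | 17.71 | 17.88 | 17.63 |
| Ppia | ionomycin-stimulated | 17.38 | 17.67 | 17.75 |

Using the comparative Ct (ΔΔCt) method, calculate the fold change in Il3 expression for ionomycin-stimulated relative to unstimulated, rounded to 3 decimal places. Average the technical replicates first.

Mean Ct: Il3 unstimulated 26.700; Il3 ionomycin-stimulated 23.130; Ppia unstimulated 17.740; Ppia ionomycin-stimulated 17.600
ΔCt(unstimulated) = 26.700 − 17.740 = 8.960
ΔCt(ionomycin-stimulated) = 23.130 − 17.600 = 5.530
ΔΔCt = 5.530 − 8.960 = -3.430
Fold change = 2^(−(-3.430)) = 2^3.430 = 10.7779

10.778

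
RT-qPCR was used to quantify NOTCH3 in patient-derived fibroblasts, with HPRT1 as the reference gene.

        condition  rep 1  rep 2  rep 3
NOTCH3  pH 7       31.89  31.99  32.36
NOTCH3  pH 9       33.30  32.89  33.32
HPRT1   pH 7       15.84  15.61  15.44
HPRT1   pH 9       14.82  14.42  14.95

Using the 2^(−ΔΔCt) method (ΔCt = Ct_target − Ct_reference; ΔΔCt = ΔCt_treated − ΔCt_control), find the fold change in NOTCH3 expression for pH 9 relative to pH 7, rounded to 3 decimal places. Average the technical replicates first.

Mean Ct: NOTCH3 pH 7 32.080; NOTCH3 pH 9 33.170; HPRT1 pH 7 15.630; HPRT1 pH 9 14.730
ΔCt(pH 7) = 32.080 − 15.630 = 16.450
ΔCt(pH 9) = 33.170 − 14.730 = 18.440
ΔΔCt = 18.440 − 16.450 = 1.990
Fold change = 2^(−1.990) = 0.2517

0.252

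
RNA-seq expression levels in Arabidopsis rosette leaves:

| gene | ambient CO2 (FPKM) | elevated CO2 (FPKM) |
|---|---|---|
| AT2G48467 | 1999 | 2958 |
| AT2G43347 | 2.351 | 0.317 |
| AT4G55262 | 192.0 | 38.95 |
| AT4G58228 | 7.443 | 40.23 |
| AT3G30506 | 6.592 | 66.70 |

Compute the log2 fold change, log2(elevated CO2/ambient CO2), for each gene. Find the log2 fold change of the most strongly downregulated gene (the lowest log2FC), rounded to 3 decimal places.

log2(2958/1999) = 0.565  (AT2G48467)
log2(0.317/2.351) = -2.891  (AT2G43347)
log2(38.95/192.0) = -2.301  (AT4G55262)
log2(40.23/7.443) = 2.434  (AT4G58228)
log2(66.70/6.592) = 3.339  (AT3G30506)
AT2G43347 is most strongly downregulated.

-2.891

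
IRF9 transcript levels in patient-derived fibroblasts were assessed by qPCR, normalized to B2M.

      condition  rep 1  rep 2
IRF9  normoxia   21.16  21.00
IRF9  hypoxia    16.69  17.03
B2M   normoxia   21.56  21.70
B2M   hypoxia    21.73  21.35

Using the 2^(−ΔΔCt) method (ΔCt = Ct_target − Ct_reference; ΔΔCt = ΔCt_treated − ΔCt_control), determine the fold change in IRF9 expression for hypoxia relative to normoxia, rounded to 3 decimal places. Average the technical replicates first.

Mean Ct: IRF9 normoxia 21.080; IRF9 hypoxia 16.860; B2M normoxia 21.630; B2M hypoxia 21.540
ΔCt(normoxia) = 21.080 − 21.630 = -0.550
ΔCt(hypoxia) = 16.860 − 21.540 = -4.680
ΔΔCt = -4.680 − (-0.550) = -4.130
Fold change = 2^(−(-4.130)) = 2^4.130 = 17.5087

17.509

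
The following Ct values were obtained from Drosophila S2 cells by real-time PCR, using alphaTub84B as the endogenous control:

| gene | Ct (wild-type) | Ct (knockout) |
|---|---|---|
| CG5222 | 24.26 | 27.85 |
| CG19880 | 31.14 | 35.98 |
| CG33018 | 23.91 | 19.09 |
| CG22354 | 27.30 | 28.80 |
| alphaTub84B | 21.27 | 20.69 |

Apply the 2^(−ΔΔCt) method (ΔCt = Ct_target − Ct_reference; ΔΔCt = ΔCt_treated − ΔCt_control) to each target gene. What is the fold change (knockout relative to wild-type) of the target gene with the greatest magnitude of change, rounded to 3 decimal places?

0.023

CG5222: ΔΔCt = (27.85−20.69) − (24.26−21.27) = 7.16 − 2.99 = 4.17; fold change = 2^-4.17 = 0.056
CG19880: ΔΔCt = (35.98−20.69) − (31.14−21.27) = 15.29 − 9.87 = 5.42; fold change = 2^-5.42 = 0.023
CG33018: ΔΔCt = (19.09−20.69) − (23.91−21.27) = -1.60 − 2.64 = -4.24; fold change = 2^4.24 = 18.896
CG22354: ΔΔCt = (28.80−20.69) − (27.30−21.27) = 8.11 − 6.03 = 2.08; fold change = 2^-2.08 = 0.237
CG19880 has the largest |ΔΔCt| = 5.42.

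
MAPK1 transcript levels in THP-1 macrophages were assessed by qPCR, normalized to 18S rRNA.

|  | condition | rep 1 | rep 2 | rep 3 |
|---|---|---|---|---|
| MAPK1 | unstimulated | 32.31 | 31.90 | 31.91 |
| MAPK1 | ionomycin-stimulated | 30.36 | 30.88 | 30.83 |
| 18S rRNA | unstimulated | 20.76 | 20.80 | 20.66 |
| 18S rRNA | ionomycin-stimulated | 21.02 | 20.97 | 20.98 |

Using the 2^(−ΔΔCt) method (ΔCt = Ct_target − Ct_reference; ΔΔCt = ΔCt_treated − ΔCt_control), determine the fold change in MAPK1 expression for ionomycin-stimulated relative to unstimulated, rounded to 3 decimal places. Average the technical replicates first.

3.031

Mean Ct: MAPK1 unstimulated 32.040; MAPK1 ionomycin-stimulated 30.690; 18S rRNA unstimulated 20.740; 18S rRNA ionomycin-stimulated 20.990
ΔCt(unstimulated) = 32.040 − 20.740 = 11.300
ΔCt(ionomycin-stimulated) = 30.690 − 20.990 = 9.700
ΔΔCt = 9.700 − 11.300 = -1.600
Fold change = 2^(−(-1.600)) = 2^1.600 = 3.0314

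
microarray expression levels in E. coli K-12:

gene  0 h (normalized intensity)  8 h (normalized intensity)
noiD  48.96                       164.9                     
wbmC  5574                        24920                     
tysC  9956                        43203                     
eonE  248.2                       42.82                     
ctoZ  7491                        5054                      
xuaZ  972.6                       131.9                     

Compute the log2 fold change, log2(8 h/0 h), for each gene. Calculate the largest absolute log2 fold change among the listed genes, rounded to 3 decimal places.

log2(164.9/48.96) = 1.752  (noiD)
log2(24920/5574) = 2.161  (wbmC)
log2(43203/9956) = 2.117  (tysC)
log2(42.82/248.2) = -2.535  (eonE)
log2(5054/7491) = -0.568  (ctoZ)
log2(131.9/972.6) = -2.882  (xuaZ)
The largest magnitude belongs to xuaZ.

2.882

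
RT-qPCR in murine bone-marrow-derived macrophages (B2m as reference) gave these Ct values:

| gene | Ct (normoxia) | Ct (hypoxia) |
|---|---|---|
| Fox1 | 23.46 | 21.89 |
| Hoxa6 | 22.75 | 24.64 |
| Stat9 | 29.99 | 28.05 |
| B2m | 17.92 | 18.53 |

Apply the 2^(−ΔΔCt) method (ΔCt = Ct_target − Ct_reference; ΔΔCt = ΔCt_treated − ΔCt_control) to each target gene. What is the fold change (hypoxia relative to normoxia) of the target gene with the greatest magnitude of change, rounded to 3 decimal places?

Fox1: ΔΔCt = (21.89−18.53) − (23.46−17.92) = 3.36 − 5.54 = -2.18; fold change = 2^2.18 = 4.532
Hoxa6: ΔΔCt = (24.64−18.53) − (22.75−17.92) = 6.11 − 4.83 = 1.28; fold change = 2^-1.28 = 0.412
Stat9: ΔΔCt = (28.05−18.53) − (29.99−17.92) = 9.52 − 12.07 = -2.55; fold change = 2^2.55 = 5.856
Stat9 has the largest |ΔΔCt| = 2.55.

5.856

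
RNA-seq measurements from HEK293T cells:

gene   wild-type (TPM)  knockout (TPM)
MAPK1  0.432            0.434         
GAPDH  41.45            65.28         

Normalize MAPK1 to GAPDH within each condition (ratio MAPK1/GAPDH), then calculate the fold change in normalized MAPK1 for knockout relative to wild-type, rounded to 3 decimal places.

0.638

MAPK1/GAPDH (wild-type) = 0.432 / 41.45 = 0.010422
MAPK1/GAPDH (knockout) = 0.434 / 65.28 = 0.0066483
Fold change = 0.0066483 / 0.010422 = 0.6379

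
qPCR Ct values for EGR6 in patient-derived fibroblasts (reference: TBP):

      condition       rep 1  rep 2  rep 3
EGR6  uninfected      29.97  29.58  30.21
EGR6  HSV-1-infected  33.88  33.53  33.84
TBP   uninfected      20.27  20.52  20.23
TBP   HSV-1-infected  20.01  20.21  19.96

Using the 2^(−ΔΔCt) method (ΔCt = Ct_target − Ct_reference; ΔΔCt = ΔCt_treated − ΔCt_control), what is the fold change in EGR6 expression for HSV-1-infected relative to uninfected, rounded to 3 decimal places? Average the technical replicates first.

Mean Ct: EGR6 uninfected 29.920; EGR6 HSV-1-infected 33.750; TBP uninfected 20.340; TBP HSV-1-infected 20.060
ΔCt(uninfected) = 29.920 − 20.340 = 9.580
ΔCt(HSV-1-infected) = 33.750 − 20.060 = 13.690
ΔΔCt = 13.690 − 9.580 = 4.110
Fold change = 2^(−4.110) = 0.0579

0.058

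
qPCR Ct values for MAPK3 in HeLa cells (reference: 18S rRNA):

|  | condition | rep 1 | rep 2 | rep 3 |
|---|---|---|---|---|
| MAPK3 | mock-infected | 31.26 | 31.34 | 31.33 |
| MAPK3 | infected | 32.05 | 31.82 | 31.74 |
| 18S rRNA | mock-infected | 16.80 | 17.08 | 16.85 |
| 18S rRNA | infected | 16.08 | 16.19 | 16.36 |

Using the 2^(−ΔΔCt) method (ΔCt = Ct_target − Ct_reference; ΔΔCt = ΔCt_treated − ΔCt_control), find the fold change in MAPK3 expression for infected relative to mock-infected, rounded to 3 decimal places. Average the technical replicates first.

Mean Ct: MAPK3 mock-infected 31.310; MAPK3 infected 31.870; 18S rRNA mock-infected 16.910; 18S rRNA infected 16.210
ΔCt(mock-infected) = 31.310 − 16.910 = 14.400
ΔCt(infected) = 31.870 − 16.210 = 15.660
ΔΔCt = 15.660 − 14.400 = 1.260
Fold change = 2^(−1.260) = 0.4175

0.418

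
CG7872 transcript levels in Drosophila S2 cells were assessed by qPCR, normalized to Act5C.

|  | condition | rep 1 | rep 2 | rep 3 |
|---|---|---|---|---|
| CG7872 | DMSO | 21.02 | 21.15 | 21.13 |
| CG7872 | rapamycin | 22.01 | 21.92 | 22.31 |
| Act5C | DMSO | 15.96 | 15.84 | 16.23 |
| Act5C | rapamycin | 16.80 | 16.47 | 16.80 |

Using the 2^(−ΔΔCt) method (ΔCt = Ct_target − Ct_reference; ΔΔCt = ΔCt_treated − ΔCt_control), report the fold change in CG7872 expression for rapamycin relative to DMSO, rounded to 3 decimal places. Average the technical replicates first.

0.812

Mean Ct: CG7872 DMSO 21.100; CG7872 rapamycin 22.080; Act5C DMSO 16.010; Act5C rapamycin 16.690
ΔCt(DMSO) = 21.100 − 16.010 = 5.090
ΔCt(rapamycin) = 22.080 − 16.690 = 5.390
ΔΔCt = 5.390 − 5.090 = 0.300
Fold change = 2^(−0.300) = 0.8123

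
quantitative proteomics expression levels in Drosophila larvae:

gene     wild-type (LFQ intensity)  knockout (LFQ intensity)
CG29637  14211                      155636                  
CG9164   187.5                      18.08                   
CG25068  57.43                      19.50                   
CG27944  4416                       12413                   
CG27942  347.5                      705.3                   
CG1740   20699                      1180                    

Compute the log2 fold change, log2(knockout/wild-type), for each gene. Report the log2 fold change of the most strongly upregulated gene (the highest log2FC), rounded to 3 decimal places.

3.453

log2(155636/14211) = 3.453  (CG29637)
log2(18.08/187.5) = -3.374  (CG9164)
log2(19.50/57.43) = -1.558  (CG25068)
log2(12413/4416) = 1.491  (CG27944)
log2(705.3/347.5) = 1.021  (CG27942)
log2(1180/20699) = -4.133  (CG1740)
CG29637 is most strongly upregulated.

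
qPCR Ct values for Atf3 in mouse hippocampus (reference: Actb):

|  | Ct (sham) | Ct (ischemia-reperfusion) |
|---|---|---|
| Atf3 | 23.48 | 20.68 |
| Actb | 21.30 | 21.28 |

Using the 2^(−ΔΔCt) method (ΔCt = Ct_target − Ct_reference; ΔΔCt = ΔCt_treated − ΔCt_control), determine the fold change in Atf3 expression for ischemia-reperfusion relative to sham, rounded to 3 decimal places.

ΔCt(sham) = 23.480 − 21.300 = 2.180
ΔCt(ischemia-reperfusion) = 20.680 − 21.280 = -0.600
ΔΔCt = -0.600 − 2.180 = -2.780
Fold change = 2^(−(-2.780)) = 2^2.780 = 6.8685

6.869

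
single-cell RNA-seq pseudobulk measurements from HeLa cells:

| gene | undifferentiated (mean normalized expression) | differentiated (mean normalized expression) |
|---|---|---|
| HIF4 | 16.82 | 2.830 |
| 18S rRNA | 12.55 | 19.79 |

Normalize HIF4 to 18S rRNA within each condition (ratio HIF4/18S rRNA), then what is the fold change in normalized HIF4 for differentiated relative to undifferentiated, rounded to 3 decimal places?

0.107

HIF4/18S rRNA (undifferentiated) = 16.82 / 12.55 = 1.3402
HIF4/18S rRNA (differentiated) = 2.830 / 19.79 = 0.143
Fold change = 0.143 / 1.3402 = 0.1067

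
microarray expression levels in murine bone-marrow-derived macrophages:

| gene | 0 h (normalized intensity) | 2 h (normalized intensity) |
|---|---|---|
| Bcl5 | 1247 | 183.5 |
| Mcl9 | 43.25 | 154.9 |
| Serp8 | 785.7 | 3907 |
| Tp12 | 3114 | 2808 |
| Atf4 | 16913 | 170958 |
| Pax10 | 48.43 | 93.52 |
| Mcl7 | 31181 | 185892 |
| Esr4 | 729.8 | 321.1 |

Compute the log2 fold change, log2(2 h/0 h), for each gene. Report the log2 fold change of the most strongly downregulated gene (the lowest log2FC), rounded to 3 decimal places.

log2(183.5/1247) = -2.765  (Bcl5)
log2(154.9/43.25) = 1.841  (Mcl9)
log2(3907/785.7) = 2.314  (Serp8)
log2(2808/3114) = -0.149  (Tp12)
log2(170958/16913) = 3.337  (Atf4)
log2(93.52/48.43) = 0.949  (Pax10)
log2(185892/31181) = 2.576  (Mcl7)
log2(321.1/729.8) = -1.184  (Esr4)
Bcl5 is most strongly downregulated.

-2.765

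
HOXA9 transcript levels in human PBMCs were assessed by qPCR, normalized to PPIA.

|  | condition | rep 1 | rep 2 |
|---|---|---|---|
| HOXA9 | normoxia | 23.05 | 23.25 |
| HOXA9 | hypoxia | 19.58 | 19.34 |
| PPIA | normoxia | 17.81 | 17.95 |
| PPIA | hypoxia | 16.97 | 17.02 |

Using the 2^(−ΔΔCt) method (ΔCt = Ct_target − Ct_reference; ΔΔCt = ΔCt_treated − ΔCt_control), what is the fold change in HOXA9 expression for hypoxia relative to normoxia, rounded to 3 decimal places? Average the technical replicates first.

6.989

Mean Ct: HOXA9 normoxia 23.150; HOXA9 hypoxia 19.460; PPIA normoxia 17.880; PPIA hypoxia 16.995
ΔCt(normoxia) = 23.150 − 17.880 = 5.270
ΔCt(hypoxia) = 19.460 − 16.995 = 2.465
ΔΔCt = 2.465 − 5.270 = -2.805
Fold change = 2^(−(-2.805)) = 2^2.805 = 6.9886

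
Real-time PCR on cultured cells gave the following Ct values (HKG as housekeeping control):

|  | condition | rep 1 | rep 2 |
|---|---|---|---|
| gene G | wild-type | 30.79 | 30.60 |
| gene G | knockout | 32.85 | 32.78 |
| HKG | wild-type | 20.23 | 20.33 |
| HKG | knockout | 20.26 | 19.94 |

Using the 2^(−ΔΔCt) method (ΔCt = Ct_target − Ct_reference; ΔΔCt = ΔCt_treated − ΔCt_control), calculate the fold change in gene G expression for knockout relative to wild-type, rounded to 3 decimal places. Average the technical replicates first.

0.203

Mean Ct: gene G wild-type 30.695; gene G knockout 32.815; HKG wild-type 20.280; HKG knockout 20.100
ΔCt(wild-type) = 30.695 − 20.280 = 10.415
ΔCt(knockout) = 32.815 − 20.100 = 12.715
ΔΔCt = 12.715 − 10.415 = 2.300
Fold change = 2^(−2.300) = 0.2031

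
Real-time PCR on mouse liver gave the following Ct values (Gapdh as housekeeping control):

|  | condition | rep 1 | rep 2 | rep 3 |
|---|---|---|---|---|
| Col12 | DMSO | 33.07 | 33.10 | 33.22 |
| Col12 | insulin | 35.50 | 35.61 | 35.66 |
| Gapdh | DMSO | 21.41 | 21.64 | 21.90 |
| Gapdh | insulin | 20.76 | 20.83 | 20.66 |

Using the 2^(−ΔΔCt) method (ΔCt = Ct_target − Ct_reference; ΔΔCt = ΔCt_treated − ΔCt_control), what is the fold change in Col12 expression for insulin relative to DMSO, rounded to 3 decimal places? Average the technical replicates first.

Mean Ct: Col12 DMSO 33.130; Col12 insulin 35.590; Gapdh DMSO 21.650; Gapdh insulin 20.750
ΔCt(DMSO) = 33.130 − 21.650 = 11.480
ΔCt(insulin) = 35.590 − 20.750 = 14.840
ΔΔCt = 14.840 − 11.480 = 3.360
Fold change = 2^(−3.360) = 0.0974

0.097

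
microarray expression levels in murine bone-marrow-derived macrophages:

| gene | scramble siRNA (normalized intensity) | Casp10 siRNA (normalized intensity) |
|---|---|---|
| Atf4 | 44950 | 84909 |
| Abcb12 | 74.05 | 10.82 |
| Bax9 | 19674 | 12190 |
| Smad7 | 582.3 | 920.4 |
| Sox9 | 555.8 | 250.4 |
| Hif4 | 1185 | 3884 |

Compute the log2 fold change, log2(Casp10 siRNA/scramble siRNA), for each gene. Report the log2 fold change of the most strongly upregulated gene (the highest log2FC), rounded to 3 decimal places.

log2(84909/44950) = 0.918  (Atf4)
log2(10.82/74.05) = -2.775  (Abcb12)
log2(12190/19674) = -0.691  (Bax9)
log2(920.4/582.3) = 0.660  (Smad7)
log2(250.4/555.8) = -1.150  (Sox9)
log2(3884/1185) = 1.713  (Hif4)
Hif4 is most strongly upregulated.

1.713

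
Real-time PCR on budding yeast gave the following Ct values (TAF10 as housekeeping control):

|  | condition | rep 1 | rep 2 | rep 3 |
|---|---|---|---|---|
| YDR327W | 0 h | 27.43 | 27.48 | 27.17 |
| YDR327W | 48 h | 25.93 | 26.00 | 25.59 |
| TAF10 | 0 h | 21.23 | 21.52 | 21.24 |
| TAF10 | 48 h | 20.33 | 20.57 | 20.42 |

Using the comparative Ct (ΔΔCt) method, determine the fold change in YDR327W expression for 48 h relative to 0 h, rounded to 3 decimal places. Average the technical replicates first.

1.548

Mean Ct: YDR327W 0 h 27.360; YDR327W 48 h 25.840; TAF10 0 h 21.330; TAF10 48 h 20.440
ΔCt(0 h) = 27.360 − 21.330 = 6.030
ΔCt(48 h) = 25.840 − 20.440 = 5.400
ΔΔCt = 5.400 − 6.030 = -0.630
Fold change = 2^(−(-0.630)) = 2^0.630 = 1.5476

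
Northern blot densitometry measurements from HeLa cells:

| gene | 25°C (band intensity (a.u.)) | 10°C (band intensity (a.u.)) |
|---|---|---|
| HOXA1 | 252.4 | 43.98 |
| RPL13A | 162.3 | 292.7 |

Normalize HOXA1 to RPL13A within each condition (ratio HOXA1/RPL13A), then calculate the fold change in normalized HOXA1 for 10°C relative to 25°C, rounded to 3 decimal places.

HOXA1/RPL13A (25°C) = 252.4 / 162.3 = 1.5551
HOXA1/RPL13A (10°C) = 43.98 / 292.7 = 0.15026
Fold change = 0.15026 / 1.5551 = 0.0966

0.097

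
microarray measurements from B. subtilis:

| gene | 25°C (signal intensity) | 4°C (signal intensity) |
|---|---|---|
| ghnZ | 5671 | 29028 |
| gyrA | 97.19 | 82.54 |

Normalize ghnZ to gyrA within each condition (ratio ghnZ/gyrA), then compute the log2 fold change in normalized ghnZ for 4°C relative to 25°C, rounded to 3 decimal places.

ghnZ/gyrA (25°C) = 5671 / 97.19 = 58.35
ghnZ/gyrA (4°C) = 29028 / 82.54 = 351.68
Fold change = 351.68 / 58.35 = 6.0272
log2(6.0272) = 2.5915

2.591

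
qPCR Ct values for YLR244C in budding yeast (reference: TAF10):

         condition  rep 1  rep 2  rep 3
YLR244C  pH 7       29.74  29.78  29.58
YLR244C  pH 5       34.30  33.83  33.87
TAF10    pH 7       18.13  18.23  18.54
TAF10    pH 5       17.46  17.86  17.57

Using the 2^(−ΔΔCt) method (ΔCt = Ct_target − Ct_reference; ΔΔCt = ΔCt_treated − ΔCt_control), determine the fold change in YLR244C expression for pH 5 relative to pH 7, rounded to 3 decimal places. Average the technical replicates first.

Mean Ct: YLR244C pH 7 29.700; YLR244C pH 5 34.000; TAF10 pH 7 18.300; TAF10 pH 5 17.630
ΔCt(pH 7) = 29.700 − 18.300 = 11.400
ΔCt(pH 5) = 34.000 − 17.630 = 16.370
ΔΔCt = 16.370 − 11.400 = 4.970
Fold change = 2^(−4.970) = 0.0319

0.032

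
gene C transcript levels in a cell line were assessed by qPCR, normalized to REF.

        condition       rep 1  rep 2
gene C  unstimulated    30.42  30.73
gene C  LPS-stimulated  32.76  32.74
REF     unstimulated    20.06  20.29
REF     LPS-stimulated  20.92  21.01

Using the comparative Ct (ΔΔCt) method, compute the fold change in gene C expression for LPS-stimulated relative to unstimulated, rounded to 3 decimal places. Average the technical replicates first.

0.383

Mean Ct: gene C unstimulated 30.575; gene C LPS-stimulated 32.750; REF unstimulated 20.175; REF LPS-stimulated 20.965
ΔCt(unstimulated) = 30.575 − 20.175 = 10.400
ΔCt(LPS-stimulated) = 32.750 − 20.965 = 11.785
ΔΔCt = 11.785 − 10.400 = 1.385
Fold change = 2^(−1.385) = 0.3829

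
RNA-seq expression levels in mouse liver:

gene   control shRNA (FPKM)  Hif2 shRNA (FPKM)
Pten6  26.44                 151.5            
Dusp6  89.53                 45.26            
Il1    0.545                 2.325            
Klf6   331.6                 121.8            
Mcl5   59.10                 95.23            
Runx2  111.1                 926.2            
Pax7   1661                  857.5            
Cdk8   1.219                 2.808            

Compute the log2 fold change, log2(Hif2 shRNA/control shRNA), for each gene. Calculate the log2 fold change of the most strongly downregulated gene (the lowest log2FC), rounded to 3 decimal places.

log2(151.5/26.44) = 2.519  (Pten6)
log2(45.26/89.53) = -0.984  (Dusp6)
log2(2.325/0.545) = 2.093  (Il1)
log2(121.8/331.6) = -1.445  (Klf6)
log2(95.23/59.10) = 0.688  (Mcl5)
log2(926.2/111.1) = 3.059  (Runx2)
log2(857.5/1661) = -0.954  (Pax7)
log2(2.808/1.219) = 1.204  (Cdk8)
Klf6 is most strongly downregulated.

-1.445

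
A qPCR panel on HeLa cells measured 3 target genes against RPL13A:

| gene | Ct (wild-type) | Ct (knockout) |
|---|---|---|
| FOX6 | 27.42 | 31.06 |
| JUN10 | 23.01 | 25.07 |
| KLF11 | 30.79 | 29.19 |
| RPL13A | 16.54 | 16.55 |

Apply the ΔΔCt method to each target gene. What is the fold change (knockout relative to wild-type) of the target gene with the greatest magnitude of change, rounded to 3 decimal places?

0.081

FOX6: ΔΔCt = (31.06−16.55) − (27.42−16.54) = 14.51 − 10.88 = 3.63; fold change = 2^-3.63 = 0.081
JUN10: ΔΔCt = (25.07−16.55) − (23.01−16.54) = 8.52 − 6.47 = 2.05; fold change = 2^-2.05 = 0.241
KLF11: ΔΔCt = (29.19−16.55) − (30.79−16.54) = 12.64 − 14.25 = -1.61; fold change = 2^1.61 = 3.053
FOX6 has the largest |ΔΔCt| = 3.63.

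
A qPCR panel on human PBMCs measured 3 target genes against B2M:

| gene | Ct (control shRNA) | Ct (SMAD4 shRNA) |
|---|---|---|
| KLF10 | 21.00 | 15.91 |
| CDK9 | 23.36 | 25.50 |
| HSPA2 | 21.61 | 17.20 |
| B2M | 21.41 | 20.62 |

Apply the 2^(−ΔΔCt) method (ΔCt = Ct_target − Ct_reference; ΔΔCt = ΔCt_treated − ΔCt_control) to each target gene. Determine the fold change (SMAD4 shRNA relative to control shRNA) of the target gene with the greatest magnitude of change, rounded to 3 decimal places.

19.698

KLF10: ΔΔCt = (15.91−20.62) − (21.00−21.41) = -4.71 − (-0.41) = -4.30; fold change = 2^4.30 = 19.698
CDK9: ΔΔCt = (25.50−20.62) − (23.36−21.41) = 4.88 − 1.95 = 2.93; fold change = 2^-2.93 = 0.131
HSPA2: ΔΔCt = (17.20−20.62) − (21.61−21.41) = -3.42 − 0.20 = -3.62; fold change = 2^3.62 = 12.295
KLF10 has the largest |ΔΔCt| = 4.30.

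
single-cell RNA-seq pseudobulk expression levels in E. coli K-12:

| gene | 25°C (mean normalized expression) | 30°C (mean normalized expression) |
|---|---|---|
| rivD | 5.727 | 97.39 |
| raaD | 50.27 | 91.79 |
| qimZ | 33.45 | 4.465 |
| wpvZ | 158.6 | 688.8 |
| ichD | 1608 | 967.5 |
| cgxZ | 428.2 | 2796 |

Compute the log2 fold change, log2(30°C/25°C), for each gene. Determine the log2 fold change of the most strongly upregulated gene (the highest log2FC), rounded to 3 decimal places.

4.088

log2(97.39/5.727) = 4.088  (rivD)
log2(91.79/50.27) = 0.869  (raaD)
log2(4.465/33.45) = -2.905  (qimZ)
log2(688.8/158.6) = 2.119  (wpvZ)
log2(967.5/1608) = -0.733  (ichD)
log2(2796/428.2) = 2.707  (cgxZ)
rivD is most strongly upregulated.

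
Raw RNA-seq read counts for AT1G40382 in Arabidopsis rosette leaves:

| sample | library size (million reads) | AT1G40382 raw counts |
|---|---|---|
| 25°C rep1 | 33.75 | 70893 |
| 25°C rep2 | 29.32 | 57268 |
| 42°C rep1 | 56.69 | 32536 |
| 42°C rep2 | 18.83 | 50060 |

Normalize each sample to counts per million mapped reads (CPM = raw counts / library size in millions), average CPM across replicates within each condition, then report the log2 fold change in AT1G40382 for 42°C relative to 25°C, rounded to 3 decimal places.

-0.327

CPM(25°C rep1) = 70893 / 33.75 = 2100.5333
CPM(25°C rep2) = 57268 / 29.32 = 1953.2060
CPM(42°C rep1) = 32536 / 56.69 = 573.9284
CPM(42°C rep2) = 50060 / 18.83 = 2658.5236
mean CPM(25°C) = 2026.8697; mean CPM(42°C) = 1616.2260
Fold change = 1616.2260 / 2026.8697 = 0.79740
log2(0.79740) = -0.3266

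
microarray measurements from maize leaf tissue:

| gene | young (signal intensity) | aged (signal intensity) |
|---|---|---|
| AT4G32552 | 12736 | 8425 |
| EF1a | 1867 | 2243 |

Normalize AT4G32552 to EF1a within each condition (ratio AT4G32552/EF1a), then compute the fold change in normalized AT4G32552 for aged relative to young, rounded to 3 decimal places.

0.551

AT4G32552/EF1a (young) = 12736 / 1867 = 6.8216
AT4G32552/EF1a (aged) = 8425 / 2243 = 3.7561
Fold change = 3.7561 / 6.8216 = 0.5506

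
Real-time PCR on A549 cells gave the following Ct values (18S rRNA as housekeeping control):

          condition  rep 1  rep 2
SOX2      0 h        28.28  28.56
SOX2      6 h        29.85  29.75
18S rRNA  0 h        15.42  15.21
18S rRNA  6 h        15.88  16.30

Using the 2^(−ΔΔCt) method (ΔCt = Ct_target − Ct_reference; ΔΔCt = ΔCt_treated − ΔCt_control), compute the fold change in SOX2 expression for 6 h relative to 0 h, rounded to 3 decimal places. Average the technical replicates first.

0.657

Mean Ct: SOX2 0 h 28.420; SOX2 6 h 29.800; 18S rRNA 0 h 15.315; 18S rRNA 6 h 16.090
ΔCt(0 h) = 28.420 − 15.315 = 13.105
ΔCt(6 h) = 29.800 − 16.090 = 13.710
ΔΔCt = 13.710 − 13.105 = 0.605
Fold change = 2^(−0.605) = 0.6575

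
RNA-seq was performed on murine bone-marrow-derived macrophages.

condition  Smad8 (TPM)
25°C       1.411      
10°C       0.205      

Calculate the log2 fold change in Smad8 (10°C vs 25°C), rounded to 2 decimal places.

-2.78

Fold change = 0.205 / 1.411 = 0.1453
log2(0.1453) = -2.783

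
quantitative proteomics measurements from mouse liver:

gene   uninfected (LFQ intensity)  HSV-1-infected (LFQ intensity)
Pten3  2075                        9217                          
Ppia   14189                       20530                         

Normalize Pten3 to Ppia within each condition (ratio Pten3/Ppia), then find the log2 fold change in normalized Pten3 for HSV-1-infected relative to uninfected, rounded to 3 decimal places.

1.618

Pten3/Ppia (uninfected) = 2075 / 14189 = 0.14624
Pten3/Ppia (HSV-1-infected) = 9217 / 20530 = 0.44895
Fold change = 0.44895 / 0.14624 = 3.0700
log2(3.0700) = 1.6182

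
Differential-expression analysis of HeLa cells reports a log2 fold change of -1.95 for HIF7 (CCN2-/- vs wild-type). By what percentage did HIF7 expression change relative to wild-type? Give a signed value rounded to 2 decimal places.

Fold change = 2^(-1.95) = 0.2588
Percent change = (FC − 1) × 100% = (0.2588 − 1) × 100 = -74.12%

-74.12%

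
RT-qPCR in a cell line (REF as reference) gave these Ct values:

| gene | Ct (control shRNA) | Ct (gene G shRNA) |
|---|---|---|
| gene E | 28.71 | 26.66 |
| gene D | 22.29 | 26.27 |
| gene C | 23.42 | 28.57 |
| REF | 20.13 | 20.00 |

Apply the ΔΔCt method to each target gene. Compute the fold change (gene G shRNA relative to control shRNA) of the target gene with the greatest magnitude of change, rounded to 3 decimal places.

gene E: ΔΔCt = (26.66−20.00) − (28.71−20.13) = 6.66 − 8.58 = -1.92; fold change = 2^1.92 = 3.784
gene D: ΔΔCt = (26.27−20.00) − (22.29−20.13) = 6.27 − 2.16 = 4.11; fold change = 2^-4.11 = 0.058
gene C: ΔΔCt = (28.57−20.00) − (23.42−20.13) = 8.57 − 3.29 = 5.28; fold change = 2^-5.28 = 0.026
gene C has the largest |ΔΔCt| = 5.28.

0.026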